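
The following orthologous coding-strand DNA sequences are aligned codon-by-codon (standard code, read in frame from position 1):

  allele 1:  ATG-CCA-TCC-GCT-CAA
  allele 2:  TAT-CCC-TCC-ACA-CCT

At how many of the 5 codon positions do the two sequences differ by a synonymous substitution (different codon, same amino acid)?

1

Codon 1: ATG Met / TAT Tyr — nonsynonymous.
Codon 2: CCA Pro / CCC Pro — synonymous.
Codon 3: TCC Ser / TCC Ser — identical.
Codon 4: GCT Ala / ACA Thr — nonsynonymous.
Codon 5: CAA Gln / CCT Pro — nonsynonymous.
Synonymous differences: 1.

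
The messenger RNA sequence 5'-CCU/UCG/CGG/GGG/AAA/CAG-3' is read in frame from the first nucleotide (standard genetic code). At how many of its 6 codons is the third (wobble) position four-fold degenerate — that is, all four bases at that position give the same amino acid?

4

Codon 1 CCU (Pro): third position 4-fold.
Codon 2 UCG (Ser): third position 4-fold.
Codon 3 CGG (Arg): third position 4-fold.
Codon 4 GGG (Gly): third position 4-fold.
Codon 5 AAA (Lys): third position 2-fold.
Codon 6 CAG (Gln): third position 2-fold.
Four-fold degenerate third positions: 4.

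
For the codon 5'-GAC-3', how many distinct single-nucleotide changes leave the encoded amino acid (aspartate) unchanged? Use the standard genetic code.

Position 1: none → 0 synonymous.
Position 2: none → 0 synonymous.
Position 3: GAT → 1 synonymous.
Total: 0 + 0 + 1 = 1.

1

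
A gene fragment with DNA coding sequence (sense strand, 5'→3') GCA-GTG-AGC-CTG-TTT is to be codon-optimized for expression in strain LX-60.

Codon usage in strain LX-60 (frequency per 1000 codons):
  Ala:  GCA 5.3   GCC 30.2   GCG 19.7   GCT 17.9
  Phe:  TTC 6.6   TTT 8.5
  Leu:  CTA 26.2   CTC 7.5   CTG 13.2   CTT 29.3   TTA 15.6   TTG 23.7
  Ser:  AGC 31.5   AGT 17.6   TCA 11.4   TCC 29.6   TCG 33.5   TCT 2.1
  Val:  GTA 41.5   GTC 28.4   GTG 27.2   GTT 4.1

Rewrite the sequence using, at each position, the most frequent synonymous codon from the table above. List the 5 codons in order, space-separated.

GCC GTA TCG CTT TTT

Codon 1 (Ala): best is GCC at 30.2.
Codon 2 (Val): best is GTA at 41.5.
Codon 3 (Ser): best is TCG at 33.5.
Codon 4 (Leu): best is CTT at 29.3.
Codon 5 (Phe): best is TTT at 8.5.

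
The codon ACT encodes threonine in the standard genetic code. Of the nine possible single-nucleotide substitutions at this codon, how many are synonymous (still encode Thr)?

Position 1: none → 0 synonymous.
Position 2: none → 0 synonymous.
Position 3: ACC, ACA, ACG → 3 synonymous.
Total: 0 + 0 + 3 = 3.

3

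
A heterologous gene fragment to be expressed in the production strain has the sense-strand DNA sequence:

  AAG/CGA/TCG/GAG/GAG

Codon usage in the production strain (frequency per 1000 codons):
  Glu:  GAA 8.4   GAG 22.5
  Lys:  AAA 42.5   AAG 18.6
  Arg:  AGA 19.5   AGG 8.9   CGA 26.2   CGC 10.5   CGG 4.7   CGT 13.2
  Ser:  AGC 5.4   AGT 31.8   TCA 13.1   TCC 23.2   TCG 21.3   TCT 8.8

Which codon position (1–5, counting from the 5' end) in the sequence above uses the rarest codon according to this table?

Codon 1 AAG (Lys): 18.6 per 1000.
Codon 2 CGA (Arg): 26.2 per 1000.
Codon 3 TCG (Ser): 21.3 per 1000.
Codon 4 GAG (Glu): 22.5 per 1000.
Codon 5 GAG (Glu): 22.5 per 1000.
Lowest frequency is 18.6 at codon 1.

1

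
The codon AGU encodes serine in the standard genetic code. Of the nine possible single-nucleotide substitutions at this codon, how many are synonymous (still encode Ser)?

1

Position 1: none → 0 synonymous.
Position 2: none → 0 synonymous.
Position 3: AGC → 1 synonymous.
Total: 0 + 0 + 1 = 1.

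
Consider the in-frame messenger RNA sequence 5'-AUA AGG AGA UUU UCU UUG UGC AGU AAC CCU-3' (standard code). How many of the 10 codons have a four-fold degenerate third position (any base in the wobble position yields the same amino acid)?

2

Codon 1 AUA (Ile): third position 3-fold.
Codon 2 AGG (Arg): third position 2-fold.
Codon 3 AGA (Arg): third position 2-fold.
Codon 4 UUU (Phe): third position 2-fold.
Codon 5 UCU (Ser): third position 4-fold.
Codon 6 UUG (Leu): third position 2-fold.
Codon 7 UGC (Cys): third position 2-fold.
Codon 8 AGU (Ser): third position 2-fold.
Codon 9 AAC (Asn): third position 2-fold.
Codon 10 CCU (Pro): third position 4-fold.
Four-fold degenerate third positions: 2.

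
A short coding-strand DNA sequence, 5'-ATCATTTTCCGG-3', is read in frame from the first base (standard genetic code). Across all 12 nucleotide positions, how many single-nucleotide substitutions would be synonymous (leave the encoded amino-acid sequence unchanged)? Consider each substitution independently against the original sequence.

Codon 1 (ATC, Ile): 2 synonymous substitutions.
Codon 2 (ATT, Ile): 2 synonymous substitutions.
Codon 3 (TTC, Phe): 1 synonymous substitution.
Codon 4 (CGG, Arg): 4 synonymous substitutions.
Total: 2 + 2 + 1 + 4 = 9.

9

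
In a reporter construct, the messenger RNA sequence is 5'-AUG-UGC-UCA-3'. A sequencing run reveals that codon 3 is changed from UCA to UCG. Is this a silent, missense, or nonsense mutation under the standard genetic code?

silent

Position 9 falls in codon 3: UCA → Ser.
After the substitution the codon is UCG → Ser.
Both encode Ser, so the change is synonymous.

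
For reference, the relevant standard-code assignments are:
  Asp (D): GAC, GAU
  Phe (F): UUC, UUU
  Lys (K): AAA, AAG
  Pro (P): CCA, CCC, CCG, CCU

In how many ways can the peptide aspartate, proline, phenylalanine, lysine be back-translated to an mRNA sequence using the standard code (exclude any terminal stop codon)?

32

Asp: 2 codons.
Pro: 4 codons.
Phe: 2 codons.
Lys: 2 codons.
2 × 4 × 2 × 2 = 32.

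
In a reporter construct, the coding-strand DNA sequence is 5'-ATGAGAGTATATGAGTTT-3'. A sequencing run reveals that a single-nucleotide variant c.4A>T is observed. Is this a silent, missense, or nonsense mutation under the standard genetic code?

nonsense

Position 4 falls in codon 2: AGA → Arg.
After the substitution the codon is TGA → Stop.
The new codon is a stop codon, so this is a nonsense mutation.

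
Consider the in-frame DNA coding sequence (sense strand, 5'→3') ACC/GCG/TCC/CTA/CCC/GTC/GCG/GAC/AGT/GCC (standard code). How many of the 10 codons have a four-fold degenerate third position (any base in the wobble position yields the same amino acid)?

8

Codon 1 ACC (Thr): third position 4-fold.
Codon 2 GCG (Ala): third position 4-fold.
Codon 3 TCC (Ser): third position 4-fold.
Codon 4 CTA (Leu): third position 4-fold.
Codon 5 CCC (Pro): third position 4-fold.
Codon 6 GTC (Val): third position 4-fold.
Codon 7 GCG (Ala): third position 4-fold.
Codon 8 GAC (Asp): third position 2-fold.
Codon 9 AGT (Ser): third position 2-fold.
Codon 10 GCC (Ala): third position 4-fold.
Four-fold degenerate third positions: 8.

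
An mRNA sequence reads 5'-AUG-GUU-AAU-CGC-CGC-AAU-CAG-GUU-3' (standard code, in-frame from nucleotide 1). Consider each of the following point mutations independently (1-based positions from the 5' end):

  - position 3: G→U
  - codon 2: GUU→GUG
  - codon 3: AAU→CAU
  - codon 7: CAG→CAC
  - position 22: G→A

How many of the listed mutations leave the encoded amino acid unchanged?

1

Codon 1: AUG (Met) → AUU (Ile) — missense.
Codon 2: GUU (Val) → GUG (Val) — synonymous.
Codon 3: AAU (Asn) → CAU (His) — missense.
Codon 7: CAG (Gln) → CAC (His) — missense.
Codon 8: GUU (Val) → AUU (Ile) — missense.
Synonymous: 1 of 5.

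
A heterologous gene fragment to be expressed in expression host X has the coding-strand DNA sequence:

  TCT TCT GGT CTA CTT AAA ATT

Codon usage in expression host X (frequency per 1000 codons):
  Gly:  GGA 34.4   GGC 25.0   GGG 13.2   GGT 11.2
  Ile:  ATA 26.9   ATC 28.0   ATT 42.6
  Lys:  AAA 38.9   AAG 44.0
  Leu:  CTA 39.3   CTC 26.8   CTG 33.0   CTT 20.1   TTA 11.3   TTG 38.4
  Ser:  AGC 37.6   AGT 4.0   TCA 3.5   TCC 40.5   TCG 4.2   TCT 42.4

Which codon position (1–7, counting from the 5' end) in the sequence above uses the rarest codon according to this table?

3

Codon 1 TCT (Ser): 42.4 per 1000.
Codon 2 TCT (Ser): 42.4 per 1000.
Codon 3 GGT (Gly): 11.2 per 1000.
Codon 4 CTA (Leu): 39.3 per 1000.
Codon 5 CTT (Leu): 20.1 per 1000.
Codon 6 AAA (Lys): 38.9 per 1000.
Codon 7 ATT (Ile): 42.6 per 1000.
Lowest frequency is 11.2 at codon 3.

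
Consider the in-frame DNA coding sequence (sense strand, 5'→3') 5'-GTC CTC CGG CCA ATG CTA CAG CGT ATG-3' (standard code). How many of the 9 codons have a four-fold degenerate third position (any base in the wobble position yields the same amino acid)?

6

Codon 1 GTC (Val): third position 4-fold.
Codon 2 CTC (Leu): third position 4-fold.
Codon 3 CGG (Arg): third position 4-fold.
Codon 4 CCA (Pro): third position 4-fold.
Codon 5 ATG (Met): third position 1-fold.
Codon 6 CTA (Leu): third position 4-fold.
Codon 7 CAG (Gln): third position 2-fold.
Codon 8 CGT (Arg): third position 4-fold.
Codon 9 ATG (Met): third position 1-fold.
Four-fold degenerate third positions: 6.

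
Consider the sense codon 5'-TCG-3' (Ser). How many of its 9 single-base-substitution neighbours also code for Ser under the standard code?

3

Position 1: none → 0 synonymous.
Position 2: none → 0 synonymous.
Position 3: TCT, TCC, TCA → 3 synonymous.
Total: 0 + 0 + 3 = 3.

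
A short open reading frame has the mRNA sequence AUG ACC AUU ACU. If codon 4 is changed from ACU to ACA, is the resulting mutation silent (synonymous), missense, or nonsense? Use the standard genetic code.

silent

Position 12 falls in codon 4: ACU → Thr.
After the substitution the codon is ACA → Thr.
Both encode Thr, so the change is synonymous.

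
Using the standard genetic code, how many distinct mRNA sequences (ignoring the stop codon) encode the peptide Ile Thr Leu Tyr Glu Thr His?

Ile: 3 codons.
Thr: 4 codons.
Leu: 6 codons.
Tyr: 2 codons.
Glu: 2 codons.
Thr: 4 codons.
His: 2 codons.
3 × 4 × 6 × 2 × 2 × 4 × 2 = 2304.

2304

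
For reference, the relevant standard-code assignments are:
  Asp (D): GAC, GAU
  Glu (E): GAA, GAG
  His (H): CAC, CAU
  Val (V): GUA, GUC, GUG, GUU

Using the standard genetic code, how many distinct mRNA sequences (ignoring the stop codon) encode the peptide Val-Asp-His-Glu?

Val: 4 codons.
Asp: 2 codons.
His: 2 codons.
Glu: 2 codons.
4 × 2 × 2 × 2 = 32.

32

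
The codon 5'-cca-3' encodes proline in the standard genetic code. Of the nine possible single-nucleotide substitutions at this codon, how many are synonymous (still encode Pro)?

3

Position 1: none → 0 synonymous.
Position 2: none → 0 synonymous.
Position 3: CCU, CCC, CCG → 3 synonymous.
Total: 0 + 0 + 3 = 3.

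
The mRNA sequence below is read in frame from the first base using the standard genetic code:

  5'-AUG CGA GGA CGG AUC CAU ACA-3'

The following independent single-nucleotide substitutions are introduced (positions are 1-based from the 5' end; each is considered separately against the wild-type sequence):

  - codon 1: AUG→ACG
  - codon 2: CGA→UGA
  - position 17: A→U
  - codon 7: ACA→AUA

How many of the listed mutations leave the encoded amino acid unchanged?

0

Codon 1: AUG (Met) → ACG (Thr) — missense.
Codon 2: CGA (Arg) → UGA (Stop) — nonsense.
Codon 6: CAU (His) → CUU (Leu) — missense.
Codon 7: ACA (Thr) → AUA (Ile) — missense.
Synonymous: 0 of 4.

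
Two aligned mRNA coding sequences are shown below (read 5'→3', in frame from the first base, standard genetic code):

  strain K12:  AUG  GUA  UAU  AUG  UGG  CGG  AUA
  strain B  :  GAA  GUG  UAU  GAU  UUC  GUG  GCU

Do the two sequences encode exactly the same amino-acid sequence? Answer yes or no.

Codon 1: AUG Met / GAA Glu — nonsynonymous.
Codon 2: GUA Val / GUG Val — synonymous.
Codon 3: UAU Tyr / UAU Tyr — identical.
Codon 4: AUG Met / GAU Asp — nonsynonymous.
Codon 5: UGG Trp / UUC Phe — nonsynonymous.
Codon 6: CGG Arg / GUG Val — nonsynonymous.
Codon 7: AUA Ile / GCU Ala — nonsynonymous.
Nonsynonymous differences: 5 → different protein.

no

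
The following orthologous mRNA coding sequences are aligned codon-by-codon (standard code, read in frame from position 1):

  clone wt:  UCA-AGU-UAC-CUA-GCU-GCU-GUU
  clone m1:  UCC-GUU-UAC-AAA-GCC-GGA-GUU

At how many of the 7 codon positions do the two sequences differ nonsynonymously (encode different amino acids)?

3

Codon 1: UCA Ser / UCC Ser — synonymous.
Codon 2: AGU Ser / GUU Val — nonsynonymous.
Codon 3: UAC Tyr / UAC Tyr — identical.
Codon 4: CUA Leu / AAA Lys — nonsynonymous.
Codon 5: GCU Ala / GCC Ala — synonymous.
Codon 6: GCU Ala / GGA Gly — nonsynonymous.
Codon 7: GUU Val / GUU Val — identical.
Nonsynonymous differences: 3.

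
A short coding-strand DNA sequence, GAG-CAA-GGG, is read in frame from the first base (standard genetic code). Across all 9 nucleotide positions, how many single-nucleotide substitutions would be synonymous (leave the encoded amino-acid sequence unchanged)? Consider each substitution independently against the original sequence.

Codon 1 (GAG, Glu): 1 synonymous substitution.
Codon 2 (CAA, Gln): 1 synonymous substitution.
Codon 3 (GGG, Gly): 3 synonymous substitutions.
Total: 1 + 1 + 3 = 5.

5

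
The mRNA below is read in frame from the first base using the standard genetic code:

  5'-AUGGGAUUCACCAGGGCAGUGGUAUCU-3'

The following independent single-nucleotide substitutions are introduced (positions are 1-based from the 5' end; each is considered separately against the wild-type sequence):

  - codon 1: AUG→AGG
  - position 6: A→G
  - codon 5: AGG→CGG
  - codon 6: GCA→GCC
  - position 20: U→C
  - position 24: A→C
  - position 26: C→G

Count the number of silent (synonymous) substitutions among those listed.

Codon 1: AUG (Met) → AGG (Arg) — missense.
Codon 2: GGA (Gly) → GGG (Gly) — synonymous.
Codon 5: AGG (Arg) → CGG (Arg) — synonymous.
Codon 6: GCA (Ala) → GCC (Ala) — synonymous.
Codon 7: GUG (Val) → GCG (Ala) — missense.
Codon 8: GUA (Val) → GUC (Val) — synonymous.
Codon 9: UCU (Ser) → UGU (Cys) — missense.
Synonymous: 4 of 7.

4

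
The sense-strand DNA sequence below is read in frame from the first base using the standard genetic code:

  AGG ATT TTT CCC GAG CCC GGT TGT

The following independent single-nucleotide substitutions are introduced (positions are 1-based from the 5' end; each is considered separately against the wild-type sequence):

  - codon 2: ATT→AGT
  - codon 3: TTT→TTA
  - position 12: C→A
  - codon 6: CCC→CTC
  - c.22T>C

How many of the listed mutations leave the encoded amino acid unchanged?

Codon 2: ATT (Ile) → AGT (Ser) — missense.
Codon 3: TTT (Phe) → TTA (Leu) — missense.
Codon 4: CCC (Pro) → CCA (Pro) — synonymous.
Codon 6: CCC (Pro) → CTC (Leu) — missense.
Codon 8: TGT (Cys) → CGT (Arg) — missense.
Synonymous: 1 of 5.

1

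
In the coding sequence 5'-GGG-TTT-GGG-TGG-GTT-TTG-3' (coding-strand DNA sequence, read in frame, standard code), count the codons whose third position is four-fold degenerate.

3

Codon 1 GGG (Gly): third position 4-fold.
Codon 2 TTT (Phe): third position 2-fold.
Codon 3 GGG (Gly): third position 4-fold.
Codon 4 TGG (Trp): third position 1-fold.
Codon 5 GTT (Val): third position 4-fold.
Codon 6 TTG (Leu): third position 2-fold.
Four-fold degenerate third positions: 3.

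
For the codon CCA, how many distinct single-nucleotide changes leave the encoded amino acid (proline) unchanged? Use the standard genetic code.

3

Position 1: none → 0 synonymous.
Position 2: none → 0 synonymous.
Position 3: CCT, CCC, CCG → 3 synonymous.
Total: 0 + 0 + 3 = 3.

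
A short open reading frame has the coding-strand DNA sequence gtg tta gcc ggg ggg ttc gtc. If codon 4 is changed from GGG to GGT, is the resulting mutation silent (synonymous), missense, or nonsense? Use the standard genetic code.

silent

Position 12 falls in codon 4: GGG → Gly.
After the substitution the codon is GGT → Gly.
Both encode Gly, so the change is synonymous.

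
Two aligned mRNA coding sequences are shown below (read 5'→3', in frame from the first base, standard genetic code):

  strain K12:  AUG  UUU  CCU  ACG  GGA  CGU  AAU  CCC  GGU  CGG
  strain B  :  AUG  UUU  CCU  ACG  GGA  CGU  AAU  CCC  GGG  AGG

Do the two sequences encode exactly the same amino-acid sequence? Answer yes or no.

Codon 1: AUG Met / AUG Met — identical.
Codon 2: UUU Phe / UUU Phe — identical.
Codon 3: CCU Pro / CCU Pro — identical.
Codon 4: ACG Thr / ACG Thr — identical.
Codon 5: GGA Gly / GGA Gly — identical.
Codon 6: CGU Arg / CGU Arg — identical.
Codon 7: AAU Asn / AAU Asn — identical.
Codon 8: CCC Pro / CCC Pro — identical.
Codon 9: GGU Gly / GGG Gly — synonymous.
Codon 10: CGG Arg / AGG Arg — synonymous.
Nonsynonymous differences: 0 → same protein.

yes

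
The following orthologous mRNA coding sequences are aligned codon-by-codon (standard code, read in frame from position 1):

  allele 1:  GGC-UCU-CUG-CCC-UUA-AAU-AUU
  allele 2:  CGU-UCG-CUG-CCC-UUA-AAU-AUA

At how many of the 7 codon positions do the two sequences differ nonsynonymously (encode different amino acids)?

1

Codon 1: GGC Gly / CGU Arg — nonsynonymous.
Codon 2: UCU Ser / UCG Ser — synonymous.
Codon 3: CUG Leu / CUG Leu — identical.
Codon 4: CCC Pro / CCC Pro — identical.
Codon 5: UUA Leu / UUA Leu — identical.
Codon 6: AAU Asn / AAU Asn — identical.
Codon 7: AUU Ile / AUA Ile — synonymous.
Nonsynonymous differences: 1.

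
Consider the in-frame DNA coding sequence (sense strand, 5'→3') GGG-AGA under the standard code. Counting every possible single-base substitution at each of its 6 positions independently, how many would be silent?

Codon 1 (GGG, Gly): 3 synonymous substitutions.
Codon 2 (AGA, Arg): 2 synonymous substitutions.
Total: 3 + 2 = 5.

5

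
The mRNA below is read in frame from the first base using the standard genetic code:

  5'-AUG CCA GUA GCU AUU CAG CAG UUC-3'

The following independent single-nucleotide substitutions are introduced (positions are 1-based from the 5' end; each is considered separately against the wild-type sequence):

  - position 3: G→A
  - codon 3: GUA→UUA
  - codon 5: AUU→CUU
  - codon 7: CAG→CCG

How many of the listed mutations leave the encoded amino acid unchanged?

0

Codon 1: AUG (Met) → AUA (Ile) — missense.
Codon 3: GUA (Val) → UUA (Leu) — missense.
Codon 5: AUU (Ile) → CUU (Leu) — missense.
Codon 7: CAG (Gln) → CCG (Pro) — missense.
Synonymous: 0 of 4.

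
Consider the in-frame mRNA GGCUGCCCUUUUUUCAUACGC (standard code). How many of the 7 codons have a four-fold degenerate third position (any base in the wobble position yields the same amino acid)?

3

Codon 1 GGC (Gly): third position 4-fold.
Codon 2 UGC (Cys): third position 2-fold.
Codon 3 CCU (Pro): third position 4-fold.
Codon 4 UUU (Phe): third position 2-fold.
Codon 5 UUC (Phe): third position 2-fold.
Codon 6 AUA (Ile): third position 3-fold.
Codon 7 CGC (Arg): third position 4-fold.
Four-fold degenerate third positions: 3.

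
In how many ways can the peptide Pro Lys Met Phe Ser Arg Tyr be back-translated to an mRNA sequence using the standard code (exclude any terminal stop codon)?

1152

Pro: 4 codons.
Lys: 2 codons.
Met: 1 codon.
Phe: 2 codons.
Ser: 6 codons.
Arg: 6 codons.
Tyr: 2 codons.
4 × 2 × 1 × 2 × 6 × 6 × 2 = 1152.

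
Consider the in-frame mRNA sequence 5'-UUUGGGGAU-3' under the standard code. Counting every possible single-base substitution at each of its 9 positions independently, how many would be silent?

Codon 1 (UUU, Phe): 1 synonymous substitution.
Codon 2 (GGG, Gly): 3 synonymous substitutions.
Codon 3 (GAU, Asp): 1 synonymous substitution.
Total: 1 + 3 + 1 = 5.

5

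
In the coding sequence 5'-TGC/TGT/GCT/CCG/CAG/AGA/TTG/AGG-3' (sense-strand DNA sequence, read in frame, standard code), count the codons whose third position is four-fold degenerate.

Codon 1 TGC (Cys): third position 2-fold.
Codon 2 TGT (Cys): third position 2-fold.
Codon 3 GCT (Ala): third position 4-fold.
Codon 4 CCG (Pro): third position 4-fold.
Codon 5 CAG (Gln): third position 2-fold.
Codon 6 AGA (Arg): third position 2-fold.
Codon 7 TTG (Leu): third position 2-fold.
Codon 8 AGG (Arg): third position 2-fold.
Four-fold degenerate third positions: 2.

2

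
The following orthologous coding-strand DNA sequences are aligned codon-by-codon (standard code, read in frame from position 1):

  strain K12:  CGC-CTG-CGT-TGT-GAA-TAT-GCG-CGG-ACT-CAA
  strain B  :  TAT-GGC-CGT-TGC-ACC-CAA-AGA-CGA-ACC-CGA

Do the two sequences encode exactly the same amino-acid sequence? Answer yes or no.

Codon 1: CGC Arg / TAT Tyr — nonsynonymous.
Codon 2: CTG Leu / GGC Gly — nonsynonymous.
Codon 3: CGT Arg / CGT Arg — identical.
Codon 4: TGT Cys / TGC Cys — synonymous.
Codon 5: GAA Glu / ACC Thr — nonsynonymous.
Codon 6: TAT Tyr / CAA Gln — nonsynonymous.
Codon 7: GCG Ala / AGA Arg — nonsynonymous.
Codon 8: CGG Arg / CGA Arg — synonymous.
Codon 9: ACT Thr / ACC Thr — synonymous.
Codon 10: CAA Gln / CGA Arg — nonsynonymous.
Nonsynonymous differences: 6 → different protein.

no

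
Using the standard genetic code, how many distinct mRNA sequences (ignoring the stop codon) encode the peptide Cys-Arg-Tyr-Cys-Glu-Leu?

Cys: 2 codons.
Arg: 6 codons.
Tyr: 2 codons.
Cys: 2 codons.
Glu: 2 codons.
Leu: 6 codons.
2 × 6 × 2 × 2 × 2 × 6 = 576.

576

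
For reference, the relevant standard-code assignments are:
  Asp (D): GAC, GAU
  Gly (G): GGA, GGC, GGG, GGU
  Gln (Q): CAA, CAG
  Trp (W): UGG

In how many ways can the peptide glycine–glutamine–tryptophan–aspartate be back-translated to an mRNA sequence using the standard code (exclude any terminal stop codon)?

Gly: 4 codons.
Gln: 2 codons.
Trp: 1 codon.
Asp: 2 codons.
4 × 2 × 1 × 2 = 16.

16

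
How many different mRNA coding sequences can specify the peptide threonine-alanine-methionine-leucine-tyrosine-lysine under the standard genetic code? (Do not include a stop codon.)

384

Thr: 4 codons.
Ala: 4 codons.
Met: 1 codon.
Leu: 6 codons.
Tyr: 2 codons.
Lys: 2 codons.
4 × 4 × 1 × 6 × 2 × 2 = 384.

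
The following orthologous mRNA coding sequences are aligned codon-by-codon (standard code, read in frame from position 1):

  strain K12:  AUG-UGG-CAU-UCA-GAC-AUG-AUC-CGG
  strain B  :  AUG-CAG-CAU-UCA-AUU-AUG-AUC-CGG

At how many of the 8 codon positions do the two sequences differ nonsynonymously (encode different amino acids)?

2

Codon 1: AUG Met / AUG Met — identical.
Codon 2: UGG Trp / CAG Gln — nonsynonymous.
Codon 3: CAU His / CAU His — identical.
Codon 4: UCA Ser / UCA Ser — identical.
Codon 5: GAC Asp / AUU Ile — nonsynonymous.
Codon 6: AUG Met / AUG Met — identical.
Codon 7: AUC Ile / AUC Ile — identical.
Codon 8: CGG Arg / CGG Arg — identical.
Nonsynonymous differences: 2.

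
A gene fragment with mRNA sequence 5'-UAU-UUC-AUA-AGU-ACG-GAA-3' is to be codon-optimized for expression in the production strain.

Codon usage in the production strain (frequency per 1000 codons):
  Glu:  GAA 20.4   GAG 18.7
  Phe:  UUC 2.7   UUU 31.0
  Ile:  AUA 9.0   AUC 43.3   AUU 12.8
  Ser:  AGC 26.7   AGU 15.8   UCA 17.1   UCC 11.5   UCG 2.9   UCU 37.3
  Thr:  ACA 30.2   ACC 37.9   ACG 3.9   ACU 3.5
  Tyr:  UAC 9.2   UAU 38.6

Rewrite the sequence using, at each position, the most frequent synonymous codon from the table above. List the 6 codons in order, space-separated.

Codon 1 (Tyr): best is UAU at 38.6.
Codon 2 (Phe): best is UUU at 31.0.
Codon 3 (Ile): best is AUC at 43.3.
Codon 4 (Ser): best is UCU at 37.3.
Codon 5 (Thr): best is ACC at 37.9.
Codon 6 (Glu): best is GAA at 20.4.

UAU UUU AUC UCU ACC GAA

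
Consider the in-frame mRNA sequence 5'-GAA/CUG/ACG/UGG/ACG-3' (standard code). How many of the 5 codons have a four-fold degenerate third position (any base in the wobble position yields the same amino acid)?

3

Codon 1 GAA (Glu): third position 2-fold.
Codon 2 CUG (Leu): third position 4-fold.
Codon 3 ACG (Thr): third position 4-fold.
Codon 4 UGG (Trp): third position 1-fold.
Codon 5 ACG (Thr): third position 4-fold.
Four-fold degenerate third positions: 3.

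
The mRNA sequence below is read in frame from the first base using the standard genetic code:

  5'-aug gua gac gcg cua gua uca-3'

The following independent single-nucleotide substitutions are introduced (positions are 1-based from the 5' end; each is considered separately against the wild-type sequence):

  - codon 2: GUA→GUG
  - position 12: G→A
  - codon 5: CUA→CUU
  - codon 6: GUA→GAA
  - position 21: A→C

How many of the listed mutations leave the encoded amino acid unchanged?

Codon 2: GUA (Val) → GUG (Val) — synonymous.
Codon 4: GCG (Ala) → GCA (Ala) — synonymous.
Codon 5: CUA (Leu) → CUU (Leu) — synonymous.
Codon 6: GUA (Val) → GAA (Glu) — missense.
Codon 7: UCA (Ser) → UCC (Ser) — synonymous.
Synonymous: 4 of 5.

4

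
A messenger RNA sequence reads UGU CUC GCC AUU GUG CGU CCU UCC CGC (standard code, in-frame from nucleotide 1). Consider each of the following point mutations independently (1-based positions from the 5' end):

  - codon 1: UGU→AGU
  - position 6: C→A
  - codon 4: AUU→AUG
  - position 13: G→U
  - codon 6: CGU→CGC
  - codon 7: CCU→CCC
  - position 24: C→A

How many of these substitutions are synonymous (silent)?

Codon 1: UGU (Cys) → AGU (Ser) — missense.
Codon 2: CUC (Leu) → CUA (Leu) — synonymous.
Codon 4: AUU (Ile) → AUG (Met) — missense.
Codon 5: GUG (Val) → UUG (Leu) — missense.
Codon 6: CGU (Arg) → CGC (Arg) — synonymous.
Codon 7: CCU (Pro) → CCC (Pro) — synonymous.
Codon 8: UCC (Ser) → UCA (Ser) — synonymous.
Synonymous: 4 of 7.

4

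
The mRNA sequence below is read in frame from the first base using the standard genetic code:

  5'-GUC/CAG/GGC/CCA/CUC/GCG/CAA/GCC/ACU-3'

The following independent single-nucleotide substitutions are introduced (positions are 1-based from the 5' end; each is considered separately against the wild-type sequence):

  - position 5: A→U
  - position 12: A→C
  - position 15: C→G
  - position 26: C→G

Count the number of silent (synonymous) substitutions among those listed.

Codon 2: CAG (Gln) → CUG (Leu) — missense.
Codon 4: CCA (Pro) → CCC (Pro) — synonymous.
Codon 5: CUC (Leu) → CUG (Leu) — synonymous.
Codon 9: ACU (Thr) → AGU (Ser) — missense.
Synonymous: 2 of 4.

2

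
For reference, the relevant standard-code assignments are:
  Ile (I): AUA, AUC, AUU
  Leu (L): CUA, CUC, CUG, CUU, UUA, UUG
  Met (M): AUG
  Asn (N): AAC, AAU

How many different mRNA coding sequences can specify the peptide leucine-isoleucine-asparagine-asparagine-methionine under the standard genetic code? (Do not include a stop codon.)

72

Leu: 6 codons.
Ile: 3 codons.
Asn: 2 codons.
Asn: 2 codons.
Met: 1 codon.
6 × 3 × 2 × 2 × 1 = 72.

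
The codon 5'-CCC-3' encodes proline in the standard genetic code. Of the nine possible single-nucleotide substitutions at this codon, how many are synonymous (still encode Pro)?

3

Position 1: none → 0 synonymous.
Position 2: none → 0 synonymous.
Position 3: CCT, CCA, CCG → 3 synonymous.
Total: 0 + 0 + 3 = 3.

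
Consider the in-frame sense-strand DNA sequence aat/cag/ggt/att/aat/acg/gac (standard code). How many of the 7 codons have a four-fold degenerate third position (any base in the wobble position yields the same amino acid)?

Codon 1 AAT (Asn): third position 2-fold.
Codon 2 CAG (Gln): third position 2-fold.
Codon 3 GGT (Gly): third position 4-fold.
Codon 4 ATT (Ile): third position 3-fold.
Codon 5 AAT (Asn): third position 2-fold.
Codon 6 ACG (Thr): third position 4-fold.
Codon 7 GAC (Asp): third position 2-fold.
Four-fold degenerate third positions: 2.

2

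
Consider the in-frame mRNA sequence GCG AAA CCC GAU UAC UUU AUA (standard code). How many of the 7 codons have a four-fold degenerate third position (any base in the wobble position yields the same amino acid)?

Codon 1 GCG (Ala): third position 4-fold.
Codon 2 AAA (Lys): third position 2-fold.
Codon 3 CCC (Pro): third position 4-fold.
Codon 4 GAU (Asp): third position 2-fold.
Codon 5 UAC (Tyr): third position 2-fold.
Codon 6 UUU (Phe): third position 2-fold.
Codon 7 AUA (Ile): third position 3-fold.
Four-fold degenerate third positions: 2.

2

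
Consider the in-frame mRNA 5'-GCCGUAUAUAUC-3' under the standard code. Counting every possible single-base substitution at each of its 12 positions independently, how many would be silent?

Codon 1 (GCC, Ala): 3 synonymous substitutions.
Codon 2 (GUA, Val): 3 synonymous substitutions.
Codon 3 (UAU, Tyr): 1 synonymous substitution.
Codon 4 (AUC, Ile): 2 synonymous substitutions.
Total: 3 + 3 + 1 + 2 = 9.

9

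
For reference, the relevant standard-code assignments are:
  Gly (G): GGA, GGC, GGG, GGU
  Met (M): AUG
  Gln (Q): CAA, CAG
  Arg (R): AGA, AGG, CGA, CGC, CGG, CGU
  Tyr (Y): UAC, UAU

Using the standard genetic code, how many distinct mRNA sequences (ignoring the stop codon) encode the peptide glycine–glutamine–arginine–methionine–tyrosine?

96

Gly: 4 codons.
Gln: 2 codons.
Arg: 6 codons.
Met: 1 codon.
Tyr: 2 codons.
4 × 2 × 6 × 1 × 2 = 96.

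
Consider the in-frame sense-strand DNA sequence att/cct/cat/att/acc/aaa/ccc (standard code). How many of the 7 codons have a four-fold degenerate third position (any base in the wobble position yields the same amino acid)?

3

Codon 1 ATT (Ile): third position 3-fold.
Codon 2 CCT (Pro): third position 4-fold.
Codon 3 CAT (His): third position 2-fold.
Codon 4 ATT (Ile): third position 3-fold.
Codon 5 ACC (Thr): third position 4-fold.
Codon 6 AAA (Lys): third position 2-fold.
Codon 7 CCC (Pro): third position 4-fold.
Four-fold degenerate third positions: 3.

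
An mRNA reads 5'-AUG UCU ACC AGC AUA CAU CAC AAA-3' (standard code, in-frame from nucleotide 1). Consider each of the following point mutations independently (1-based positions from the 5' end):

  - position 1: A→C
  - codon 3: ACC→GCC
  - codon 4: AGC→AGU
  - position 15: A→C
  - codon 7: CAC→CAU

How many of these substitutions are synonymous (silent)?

3

Codon 1: AUG (Met) → CUG (Leu) — missense.
Codon 3: ACC (Thr) → GCC (Ala) — missense.
Codon 4: AGC (Ser) → AGU (Ser) — synonymous.
Codon 5: AUA (Ile) → AUC (Ile) — synonymous.
Codon 7: CAC (His) → CAU (His) — synonymous.
Synonymous: 3 of 5.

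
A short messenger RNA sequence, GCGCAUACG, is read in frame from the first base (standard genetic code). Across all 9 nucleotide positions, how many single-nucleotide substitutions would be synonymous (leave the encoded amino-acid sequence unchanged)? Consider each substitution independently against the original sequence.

Codon 1 (GCG, Ala): 3 synonymous substitutions.
Codon 2 (CAU, His): 1 synonymous substitution.
Codon 3 (ACG, Thr): 3 synonymous substitutions.
Total: 3 + 1 + 3 = 7.

7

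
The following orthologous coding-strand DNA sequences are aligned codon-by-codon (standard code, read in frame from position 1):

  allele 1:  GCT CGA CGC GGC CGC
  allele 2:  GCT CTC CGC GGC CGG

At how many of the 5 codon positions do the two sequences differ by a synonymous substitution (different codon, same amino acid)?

Codon 1: GCT Ala / GCT Ala — identical.
Codon 2: CGA Arg / CTC Leu — nonsynonymous.
Codon 3: CGC Arg / CGC Arg — identical.
Codon 4: GGC Gly / GGC Gly — identical.
Codon 5: CGC Arg / CGG Arg — synonymous.
Synonymous differences: 1.

1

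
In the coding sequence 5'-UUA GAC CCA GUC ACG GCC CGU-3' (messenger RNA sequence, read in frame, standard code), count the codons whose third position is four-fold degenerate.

5

Codon 1 UUA (Leu): third position 2-fold.
Codon 2 GAC (Asp): third position 2-fold.
Codon 3 CCA (Pro): third position 4-fold.
Codon 4 GUC (Val): third position 4-fold.
Codon 5 ACG (Thr): third position 4-fold.
Codon 6 GCC (Ala): third position 4-fold.
Codon 7 CGU (Arg): third position 4-fold.
Four-fold degenerate third positions: 5.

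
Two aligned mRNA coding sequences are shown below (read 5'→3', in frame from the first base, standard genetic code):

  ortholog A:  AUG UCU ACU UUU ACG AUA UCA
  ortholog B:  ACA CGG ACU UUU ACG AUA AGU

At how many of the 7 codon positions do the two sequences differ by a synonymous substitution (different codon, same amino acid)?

1

Codon 1: AUG Met / ACA Thr — nonsynonymous.
Codon 2: UCU Ser / CGG Arg — nonsynonymous.
Codon 3: ACU Thr / ACU Thr — identical.
Codon 4: UUU Phe / UUU Phe — identical.
Codon 5: ACG Thr / ACG Thr — identical.
Codon 6: AUA Ile / AUA Ile — identical.
Codon 7: UCA Ser / AGU Ser — synonymous.
Synonymous differences: 1.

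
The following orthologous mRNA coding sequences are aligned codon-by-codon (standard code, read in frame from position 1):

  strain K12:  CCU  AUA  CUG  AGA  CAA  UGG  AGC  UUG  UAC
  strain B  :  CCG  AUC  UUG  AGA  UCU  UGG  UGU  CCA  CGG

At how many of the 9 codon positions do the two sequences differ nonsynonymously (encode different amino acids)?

4

Codon 1: CCU Pro / CCG Pro — synonymous.
Codon 2: AUA Ile / AUC Ile — synonymous.
Codon 3: CUG Leu / UUG Leu — synonymous.
Codon 4: AGA Arg / AGA Arg — identical.
Codon 5: CAA Gln / UCU Ser — nonsynonymous.
Codon 6: UGG Trp / UGG Trp — identical.
Codon 7: AGC Ser / UGU Cys — nonsynonymous.
Codon 8: UUG Leu / CCA Pro — nonsynonymous.
Codon 9: UAC Tyr / CGG Arg — nonsynonymous.
Nonsynonymous differences: 4.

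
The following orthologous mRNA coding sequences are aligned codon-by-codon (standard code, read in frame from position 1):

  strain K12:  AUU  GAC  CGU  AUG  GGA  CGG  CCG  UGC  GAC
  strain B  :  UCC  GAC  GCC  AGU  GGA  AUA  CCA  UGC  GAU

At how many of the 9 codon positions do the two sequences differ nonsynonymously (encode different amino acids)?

Codon 1: AUU Ile / UCC Ser — nonsynonymous.
Codon 2: GAC Asp / GAC Asp — identical.
Codon 3: CGU Arg / GCC Ala — nonsynonymous.
Codon 4: AUG Met / AGU Ser — nonsynonymous.
Codon 5: GGA Gly / GGA Gly — identical.
Codon 6: CGG Arg / AUA Ile — nonsynonymous.
Codon 7: CCG Pro / CCA Pro — synonymous.
Codon 8: UGC Cys / UGC Cys — identical.
Codon 9: GAC Asp / GAU Asp — synonymous.
Nonsynonymous differences: 4.

4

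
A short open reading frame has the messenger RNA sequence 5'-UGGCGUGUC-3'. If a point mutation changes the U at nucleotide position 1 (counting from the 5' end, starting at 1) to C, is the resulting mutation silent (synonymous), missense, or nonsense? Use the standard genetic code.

missense

Position 1 falls in codon 1: UGG → Trp.
After the substitution the codon is CGG → Arg.
Trp ≠ Arg, so this is a missense mutation.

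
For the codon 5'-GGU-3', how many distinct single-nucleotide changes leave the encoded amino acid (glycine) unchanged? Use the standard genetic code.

3

Position 1: none → 0 synonymous.
Position 2: none → 0 synonymous.
Position 3: GGC, GGA, GGG → 3 synonymous.
Total: 0 + 0 + 3 = 3.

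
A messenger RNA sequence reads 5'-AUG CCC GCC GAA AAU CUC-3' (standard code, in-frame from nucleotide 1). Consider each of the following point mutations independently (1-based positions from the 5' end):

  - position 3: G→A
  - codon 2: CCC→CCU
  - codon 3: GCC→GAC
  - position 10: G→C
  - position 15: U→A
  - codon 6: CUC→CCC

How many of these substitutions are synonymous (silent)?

Codon 1: AUG (Met) → AUA (Ile) — missense.
Codon 2: CCC (Pro) → CCU (Pro) — synonymous.
Codon 3: GCC (Ala) → GAC (Asp) — missense.
Codon 4: GAA (Glu) → CAA (Gln) — missense.
Codon 5: AAU (Asn) → AAA (Lys) — missense.
Codon 6: CUC (Leu) → CCC (Pro) — missense.
Synonymous: 1 of 6.

1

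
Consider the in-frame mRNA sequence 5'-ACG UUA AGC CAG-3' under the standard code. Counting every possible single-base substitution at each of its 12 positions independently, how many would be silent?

7

Codon 1 (ACG, Thr): 3 synonymous substitutions.
Codon 2 (UUA, Leu): 2 synonymous substitutions.
Codon 3 (AGC, Ser): 1 synonymous substitution.
Codon 4 (CAG, Gln): 1 synonymous substitution.
Total: 3 + 2 + 1 + 1 = 7.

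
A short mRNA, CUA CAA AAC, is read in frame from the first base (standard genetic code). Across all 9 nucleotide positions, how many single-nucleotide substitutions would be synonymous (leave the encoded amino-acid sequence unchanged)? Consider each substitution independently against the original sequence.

Codon 1 (CUA, Leu): 4 synonymous substitutions.
Codon 2 (CAA, Gln): 1 synonymous substitution.
Codon 3 (AAC, Asn): 1 synonymous substitution.
Total: 4 + 1 + 1 = 6.

6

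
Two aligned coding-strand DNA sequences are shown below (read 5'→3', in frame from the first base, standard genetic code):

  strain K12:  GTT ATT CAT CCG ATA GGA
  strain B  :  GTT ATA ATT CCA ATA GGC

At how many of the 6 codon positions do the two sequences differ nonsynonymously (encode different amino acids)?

Codon 1: GTT Val / GTT Val — identical.
Codon 2: ATT Ile / ATA Ile — synonymous.
Codon 3: CAT His / ATT Ile — nonsynonymous.
Codon 4: CCG Pro / CCA Pro — synonymous.
Codon 5: ATA Ile / ATA Ile — identical.
Codon 6: GGA Gly / GGC Gly — synonymous.
Nonsynonymous differences: 1.

1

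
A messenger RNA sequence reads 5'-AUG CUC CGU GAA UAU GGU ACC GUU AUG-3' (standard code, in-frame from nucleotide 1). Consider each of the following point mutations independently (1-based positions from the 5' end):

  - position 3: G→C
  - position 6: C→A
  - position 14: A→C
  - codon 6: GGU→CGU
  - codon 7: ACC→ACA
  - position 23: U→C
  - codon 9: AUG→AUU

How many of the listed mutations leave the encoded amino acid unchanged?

Codon 1: AUG (Met) → AUC (Ile) — missense.
Codon 2: CUC (Leu) → CUA (Leu) — synonymous.
Codon 5: UAU (Tyr) → UCU (Ser) — missense.
Codon 6: GGU (Gly) → CGU (Arg) — missense.
Codon 7: ACC (Thr) → ACA (Thr) — synonymous.
Codon 8: GUU (Val) → GCU (Ala) — missense.
Codon 9: AUG (Met) → AUU (Ile) — missense.
Synonymous: 2 of 7.

2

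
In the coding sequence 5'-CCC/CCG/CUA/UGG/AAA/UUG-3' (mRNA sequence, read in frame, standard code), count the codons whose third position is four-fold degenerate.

3

Codon 1 CCC (Pro): third position 4-fold.
Codon 2 CCG (Pro): third position 4-fold.
Codon 3 CUA (Leu): third position 4-fold.
Codon 4 UGG (Trp): third position 1-fold.
Codon 5 AAA (Lys): third position 2-fold.
Codon 6 UUG (Leu): third position 2-fold.
Four-fold degenerate third positions: 3.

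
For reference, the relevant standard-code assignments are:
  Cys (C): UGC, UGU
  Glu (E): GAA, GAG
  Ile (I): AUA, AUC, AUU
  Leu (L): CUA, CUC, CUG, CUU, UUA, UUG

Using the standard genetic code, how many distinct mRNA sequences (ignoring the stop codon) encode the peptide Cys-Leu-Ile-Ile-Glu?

Cys: 2 codons.
Leu: 6 codons.
Ile: 3 codons.
Ile: 3 codons.
Glu: 2 codons.
2 × 6 × 3 × 3 × 2 = 216.

216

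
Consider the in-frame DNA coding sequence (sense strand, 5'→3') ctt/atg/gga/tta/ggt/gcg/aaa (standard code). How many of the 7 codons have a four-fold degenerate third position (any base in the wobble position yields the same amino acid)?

4

Codon 1 CTT (Leu): third position 4-fold.
Codon 2 ATG (Met): third position 1-fold.
Codon 3 GGA (Gly): third position 4-fold.
Codon 4 TTA (Leu): third position 2-fold.
Codon 5 GGT (Gly): third position 4-fold.
Codon 6 GCG (Ala): third position 4-fold.
Codon 7 AAA (Lys): third position 2-fold.
Four-fold degenerate third positions: 4.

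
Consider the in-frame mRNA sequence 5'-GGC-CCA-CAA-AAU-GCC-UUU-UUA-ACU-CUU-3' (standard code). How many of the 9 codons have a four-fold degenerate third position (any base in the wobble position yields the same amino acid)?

5

Codon 1 GGC (Gly): third position 4-fold.
Codon 2 CCA (Pro): third position 4-fold.
Codon 3 CAA (Gln): third position 2-fold.
Codon 4 AAU (Asn): third position 2-fold.
Codon 5 GCC (Ala): third position 4-fold.
Codon 6 UUU (Phe): third position 2-fold.
Codon 7 UUA (Leu): third position 2-fold.
Codon 8 ACU (Thr): third position 4-fold.
Codon 9 CUU (Leu): third position 4-fold.
Four-fold degenerate third positions: 5.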